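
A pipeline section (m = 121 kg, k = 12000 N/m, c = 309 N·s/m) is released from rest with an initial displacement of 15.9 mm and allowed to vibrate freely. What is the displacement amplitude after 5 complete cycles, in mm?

ζ = c/(2√(km)) = 309/(2√(12000 × 121)) = 309/2410 = 0.1282.
Logarithmic decrement δ = 2πζ/√(1 − ζ²) = 2π × 0.1282/√(1 − 0.0164) = 0.8123.
After n cycles, x_n/x₀ = e^(−nδ), so x_5 = 15.9 × e^(−5 × 0.8123) = 15.9 × 0.01722 = 0.2738 mm.

0.274 mm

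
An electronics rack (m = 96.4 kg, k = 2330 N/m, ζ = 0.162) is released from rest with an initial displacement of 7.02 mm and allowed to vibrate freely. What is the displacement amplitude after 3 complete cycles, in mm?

0.318 mm

Logarithmic decrement δ = 2πζ/√(1 − ζ²) = 2π × 0.1620/√(1 − 0.0262) = 1.032.
After n cycles, x_n/x₀ = e^(−nδ), so x_3 = 7.02 × e^(−3 × 1.032) = 7.02 × 0.04530 = 0.3180 mm.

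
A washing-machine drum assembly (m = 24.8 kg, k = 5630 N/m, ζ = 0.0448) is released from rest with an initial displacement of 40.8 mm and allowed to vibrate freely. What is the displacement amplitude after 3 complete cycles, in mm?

Logarithmic decrement δ = 2πζ/√(1 − ζ²) = 2π × 0.04480/√(1 − 0.00201) = 0.2818.
After n cycles, x_n/x₀ = e^(−nδ), so x_3 = 40.8 × e^(−3 × 0.2818) = 40.8 × 0.4294 = 17.52 mm.

17.5 mm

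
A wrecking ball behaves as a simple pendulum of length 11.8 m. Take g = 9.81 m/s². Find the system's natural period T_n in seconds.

For a simple pendulum ω_n = √(g/L) = √(9.81/11.8) = √0.8314 = 0.9118 rad/s.
T_n = 2π/ω_n = 6.283/0.9118 = 6.891 s.

6.89 s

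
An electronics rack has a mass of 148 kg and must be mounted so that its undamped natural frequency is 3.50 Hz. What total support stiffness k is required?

71600 N/m

ω_n = 2πf_n = 2π × 3.50 = 21.99 rad/s.
k = m·ω_n² = 148 × 21.99² = 148 × 483.6 = 71570 N/m.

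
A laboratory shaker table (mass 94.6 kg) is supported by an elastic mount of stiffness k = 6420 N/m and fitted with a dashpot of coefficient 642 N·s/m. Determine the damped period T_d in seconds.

0.837 s

ω_n = √(k/m) = √(6420/94.6) = 8.238 rad/s.
Critical damping c_c = 2√(k·m) = 2√(6420 × 94.6) = 1559 N·s/m, so ζ = c/c_c = 642/1559 = 0.4119.
ω_d = ω_n√(1 − ζ²) = 8.238 × √(1 − 0.170) = 7.507 rad/s.
T_d = 2π/ω_d = 0.8370 s.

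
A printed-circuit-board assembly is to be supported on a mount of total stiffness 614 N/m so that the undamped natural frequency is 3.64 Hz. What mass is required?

ω_n = 2πf_n = 2π × 3.64 = 22.87 rad/s.
m = k/ω_n² = 614/22.87² = 614/523.1 = 1.174 kg.

1.17 kg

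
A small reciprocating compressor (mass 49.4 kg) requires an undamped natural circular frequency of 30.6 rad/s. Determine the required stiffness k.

k = m·ω_n² = 49.4 × 30.60² = 49.4 × 936.4 = 46260 N/m.

46300 N/m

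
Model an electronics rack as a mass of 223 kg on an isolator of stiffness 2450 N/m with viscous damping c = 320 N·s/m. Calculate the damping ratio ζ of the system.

0.216

ω_n = √(k/m) = √(2450/223) = 3.315 rad/s.
Critical damping c_c = 2√(k·m) = 2√(2450 × 223) = 1478 N·s/m, so ζ = c/c_c = 320/1478 = 0.2165.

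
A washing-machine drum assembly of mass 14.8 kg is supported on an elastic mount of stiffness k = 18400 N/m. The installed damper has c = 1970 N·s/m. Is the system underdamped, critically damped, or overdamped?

overdamped

c_c = 2√(k·m) = 1044 N·s/m; ζ = c/c_c = 1970/1044 = 1.89.
Since ζ > 1 the system is overdamped.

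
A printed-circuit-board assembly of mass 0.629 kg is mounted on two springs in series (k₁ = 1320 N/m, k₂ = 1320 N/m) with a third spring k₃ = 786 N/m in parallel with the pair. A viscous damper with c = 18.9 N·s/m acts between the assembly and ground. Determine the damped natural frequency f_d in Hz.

Series pair: k_s = k₁k₂/(k₁+k₂) = (1320)(1320)/(1320 + 1320) = 660.0 N/m. In parallel with k₃: k_eq = 660.0 + 786 = 1446 N/m.
ω_n = √(k_eq/m) = √(1446/0.629) = 47.95 rad/s.
Critical damping c_c = 2√(k_eq·m) = 2√(1446 × 0.629) = 60.32 N·s/m, so ζ = c/c_c = 18.9/60.32 = 0.3133.
ω_d = ω_n√(1 − ζ²) = 47.95 × √(1 − 0.0982) = 45.53 rad/s.
f_d = ω_d/(2π) = 7.247 Hz.

7.25 Hz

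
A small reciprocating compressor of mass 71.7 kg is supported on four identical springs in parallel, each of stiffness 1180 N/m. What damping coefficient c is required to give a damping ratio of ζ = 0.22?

Parallel springs add: k_eq = 4 × 1180 = 4720 N/m.
c_c = 2√(k_eq·m) = 2√(4720 × 71.7) = 1163 N·s/m.
c = ζ·c_c = 0.22 × 1163 = 256.0 N·s/m.

256 N·s/m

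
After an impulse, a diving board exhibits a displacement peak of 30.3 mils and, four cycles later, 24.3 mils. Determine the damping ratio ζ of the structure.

Logarithmic decrement δ = (1/n)·ln(x₀/x_n) = (1/4)·ln(30.3/24.3) = (1/4)·ln(1.247) = 0.05517.
ζ = δ/√(4π² + δ²) = 0.05517/√(39.48 + 0.00304) = 0.05517/6.283 = 0.008780.

0.00878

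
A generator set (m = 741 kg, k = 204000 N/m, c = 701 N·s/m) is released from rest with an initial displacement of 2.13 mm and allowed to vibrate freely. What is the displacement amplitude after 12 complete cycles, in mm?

0.248 mm

ζ = c/(2√(km)) = 701/(2√(204000 × 741)) = 701/24590 = 0.02851.
Logarithmic decrement δ = 2πζ/√(1 − ζ²) = 2π × 0.02851/√(1 − 0.000813) = 0.1792.
After n cycles, x_n/x₀ = e^(−nδ), so x_12 = 2.13 × e^(−12 × 0.1792) = 2.13 × 0.1164 = 0.2480 mm.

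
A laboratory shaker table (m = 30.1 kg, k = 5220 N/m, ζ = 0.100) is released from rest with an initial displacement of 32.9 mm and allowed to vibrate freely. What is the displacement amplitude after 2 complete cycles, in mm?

Logarithmic decrement δ = 2πζ/√(1 − ζ²) = 2π × 0.1000/√(1 − 0.0100) = 0.6315.
After n cycles, x_n/x₀ = e^(−nδ), so x_2 = 32.9 × e^(−2 × 0.6315) = 32.9 × 0.2828 = 9.305 mm.

9.30 mm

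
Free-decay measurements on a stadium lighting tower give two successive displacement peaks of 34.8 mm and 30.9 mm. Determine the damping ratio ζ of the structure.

Logarithmic decrement δ = (1/n)·ln(x₀/x_n) = (1/1)·ln(34.8/30.9) = (1/1)·ln(1.126) = 0.1189.
ζ = δ/√(4π² + δ²) = 0.1189/√(39.48 + 0.0141) = 0.1189/6.284 = 0.01891.

0.0189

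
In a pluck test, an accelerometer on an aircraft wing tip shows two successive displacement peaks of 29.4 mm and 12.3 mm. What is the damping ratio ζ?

0.137

Logarithmic decrement δ = (1/n)·ln(x₀/x_n) = (1/1)·ln(29.4/12.3) = (1/1)·ln(2.390) = 0.8714.
ζ = δ/√(4π² + δ²) = 0.8714/√(39.48 + 0.759) = 0.8714/6.343 = 0.1374.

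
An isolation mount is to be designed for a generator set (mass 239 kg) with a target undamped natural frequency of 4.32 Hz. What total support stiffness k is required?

176000 N/m

ω_n = 2πf_n = 2π × 4.32 = 27.14 rad/s.
k = m·ω_n² = 239 × 27.14² = 239 × 736.8 = 176100 N/m.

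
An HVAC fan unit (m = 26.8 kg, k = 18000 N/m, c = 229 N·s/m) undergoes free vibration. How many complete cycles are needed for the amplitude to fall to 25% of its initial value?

2 cycles

ζ = c/(2√(km)) = 229/(2√(18000 × 26.8)) = 229/1389 = 0.1649.
Logarithmic decrement δ = 2πζ/√(1 − ζ²) = 2π × 0.1649/√(1 − 0.0272) = 1.050.
x_n/x₀ = e^(−nδ) ≤ 0.25; take ln: n ≥ ln(1/0.25)/δ = 1.386/1.050 = 1.320.
So 2 complete cycles are required.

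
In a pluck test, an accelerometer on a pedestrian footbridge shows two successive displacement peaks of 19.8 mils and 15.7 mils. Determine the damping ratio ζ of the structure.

Logarithmic decrement δ = (1/n)·ln(x₀/x_n) = (1/1)·ln(19.8/15.7) = (1/1)·ln(1.261) = 0.2320.
ζ = δ/√(4π² + δ²) = 0.2320/√(39.48 + 0.0538) = 0.2320/6.287 = 0.03690.

0.0369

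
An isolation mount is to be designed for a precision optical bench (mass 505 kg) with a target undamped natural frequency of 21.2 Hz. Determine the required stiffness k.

8960000 N/m

ω_n = 2πf_n = 2π × 21.2 = 133.2 rad/s.
k = m·ω_n² = 505 × 133.2² = 505 × 17740 = 8960000 N/m.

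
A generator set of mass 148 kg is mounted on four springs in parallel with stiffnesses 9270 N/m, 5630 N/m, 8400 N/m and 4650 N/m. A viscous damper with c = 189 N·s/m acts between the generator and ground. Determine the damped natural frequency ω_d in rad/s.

13.7 rad/s

Parallel springs add: k_eq = 9270 + 5630 + 8400 + 4650 = 27950 N/m.
ω_n = √(k_eq/m) = √(27950/148) = 13.74 rad/s.
Critical damping c_c = 2√(k_eq·m) = 2√(27950 × 148) = 4068 N·s/m, so ζ = c/c_c = 189/4068 = 0.04646.
ω_d = ω_n√(1 − ζ²) = 13.74 × √(1 − 0.00216) = 13.73 rad/s.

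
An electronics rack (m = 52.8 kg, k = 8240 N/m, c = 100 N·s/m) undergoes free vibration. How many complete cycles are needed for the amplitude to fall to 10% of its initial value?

5 cycles

ζ = c/(2√(km)) = 100/(2√(8240 × 52.8)) = 100/1319 = 0.07580.
Logarithmic decrement δ = 2πζ/√(1 − ζ²) = 2π × 0.07580/√(1 − 0.00575) = 0.4777.
x_n/x₀ = e^(−nδ) ≤ 0.1; take ln: n ≥ ln(1/0.1)/δ = 2.303/0.4777 = 4.821.
So 5 complete cycles are required.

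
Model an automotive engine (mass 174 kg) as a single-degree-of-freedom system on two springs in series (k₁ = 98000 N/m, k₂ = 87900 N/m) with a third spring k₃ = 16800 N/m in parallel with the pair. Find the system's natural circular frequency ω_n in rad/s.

19.0 rad/s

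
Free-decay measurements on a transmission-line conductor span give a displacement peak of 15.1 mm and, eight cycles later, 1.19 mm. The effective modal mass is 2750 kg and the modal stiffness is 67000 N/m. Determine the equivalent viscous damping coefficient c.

Logarithmic decrement δ = (1/n)·ln(x₀/x_n) = (1/8)·ln(15.1/1.19) = (1/8)·ln(12.69) = 0.3176.
ζ = δ/√(4π² + δ²) = 0.3176/√(39.48 + 0.101) = 0.3176/6.291 = 0.05048.
c = ζ · 2√(km) = 0.05048 × 2√(67000 × 2750) = 0.05048 × 27150 = 1370 N·s/m.

1370 N·s/m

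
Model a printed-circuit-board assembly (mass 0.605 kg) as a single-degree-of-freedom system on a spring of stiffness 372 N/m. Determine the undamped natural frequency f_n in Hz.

ω_n = √(k/m) = √(372.0/0.605) = √614.9 = 24.80 rad/s.
f_n = ω_n/(2π) = 24.80/6.283 = 3.947 Hz.

3.95 Hz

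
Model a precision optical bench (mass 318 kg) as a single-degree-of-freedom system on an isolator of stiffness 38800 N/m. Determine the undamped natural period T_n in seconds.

0.569 s

ω_n = √(k/m) = √(38800/318) = √122.0 = 11.05 rad/s.
T_n = 2π/ω_n = 6.283/11.05 = 0.5688 s.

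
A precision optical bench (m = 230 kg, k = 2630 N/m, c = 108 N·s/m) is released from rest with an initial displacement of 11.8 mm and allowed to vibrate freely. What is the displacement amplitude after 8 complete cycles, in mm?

ζ = c/(2√(km)) = 108/(2√(2630 × 230)) = 108/1556 = 0.06943.
Logarithmic decrement δ = 2πζ/√(1 − ζ²) = 2π × 0.06943/√(1 − 0.00482) = 0.4373.
After n cycles, x_n/x₀ = e^(−nδ), so x_8 = 11.8 × e^(−8 × 0.4373) = 11.8 × 0.03025 = 0.3569 mm.

0.357 mm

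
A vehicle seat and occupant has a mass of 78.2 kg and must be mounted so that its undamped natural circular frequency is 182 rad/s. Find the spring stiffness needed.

k = m·ω_n² = 78.2 × 182.0² = 78.2 × 33120 = 2590000 N/m.

2590000 N/m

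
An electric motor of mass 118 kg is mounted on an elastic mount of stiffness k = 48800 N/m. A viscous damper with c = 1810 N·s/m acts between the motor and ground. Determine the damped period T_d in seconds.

0.334 s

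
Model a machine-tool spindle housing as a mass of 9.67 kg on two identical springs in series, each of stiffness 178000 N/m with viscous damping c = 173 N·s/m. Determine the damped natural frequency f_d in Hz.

15.2 Hz

Series springs: 1/k_eq = 2/178000, so k_eq = 178000/2 = 89000 N/m.
ω_n = √(k_eq/m) = √(89000/9.67) = 95.94 rad/s.
Critical damping c_c = 2√(k_eq·m) = 2√(89000 × 9.67) = 1855 N·s/m, so ζ = c/c_c = 173/1855 = 0.09324.
ω_d = ω_n√(1 − ζ²) = 95.94 × √(1 − 0.00869) = 95.52 rad/s.
f_d = ω_d/(2π) = 15.20 Hz.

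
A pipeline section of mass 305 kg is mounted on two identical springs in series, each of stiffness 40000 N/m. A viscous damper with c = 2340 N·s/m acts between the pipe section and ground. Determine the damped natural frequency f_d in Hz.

1.14 Hz

Series springs: 1/k_eq = 2/40000, so k_eq = 40000/2 = 20000 N/m.
ω_n = √(k_eq/m) = √(20000/305) = 8.098 rad/s.
Critical damping c_c = 2√(k_eq·m) = 2√(20000 × 305) = 4940 N·s/m, so ζ = c/c_c = 2340/4940 = 0.4737.
ω_d = ω_n√(1 − ζ²) = 8.098 × √(1 − 0.224) = 7.132 rad/s.
f_d = ω_d/(2π) = 1.135 Hz.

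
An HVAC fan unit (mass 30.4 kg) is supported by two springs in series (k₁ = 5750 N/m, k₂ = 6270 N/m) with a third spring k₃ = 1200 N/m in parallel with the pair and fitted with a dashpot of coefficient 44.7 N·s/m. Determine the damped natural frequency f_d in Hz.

Series pair: k_s = k₁k₂/(k₁+k₂) = (5750)(6270)/(5750 + 6270) = 2999 N/m. In parallel with k₃: k_eq = 2999 + 1200 = 4199 N/m.
ω_n = √(k_eq/m) = √(4199/30.4) = 11.75 rad/s.
Critical damping c_c = 2√(k_eq·m) = 2√(4199 × 30.4) = 714.6 N·s/m, so ζ = c/c_c = 44.7/714.6 = 0.06255.
ω_d = ω_n√(1 − ζ²) = 11.75 × √(1 − 0.00391) = 11.73 rad/s.
f_d = ω_d/(2π) = 1.867 Hz.

1.87 Hz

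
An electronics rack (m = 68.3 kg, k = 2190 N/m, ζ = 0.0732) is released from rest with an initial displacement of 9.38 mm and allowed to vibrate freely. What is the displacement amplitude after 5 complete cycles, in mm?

0.935 mm

Logarithmic decrement δ = 2πζ/√(1 − ζ²) = 2π × 0.07320/√(1 − 0.00536) = 0.4612.
After n cycles, x_n/x₀ = e^(−nδ), so x_5 = 9.38 × e^(−5 × 0.4612) = 9.38 × 0.09968 = 0.9350 mm.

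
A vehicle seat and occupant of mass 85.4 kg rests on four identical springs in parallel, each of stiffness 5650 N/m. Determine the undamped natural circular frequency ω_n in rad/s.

16.3 rad/s

Parallel springs add: k_eq = 4 × 5650 = 22600 N/m.
ω_n = √(k_eq/m) = √(22600/85.4) = √264.6 = 16.27 rad/s.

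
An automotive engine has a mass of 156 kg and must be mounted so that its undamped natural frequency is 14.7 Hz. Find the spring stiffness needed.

ω_n = 2πf_n = 2π × 14.7 = 92.36 rad/s.
k = m·ω_n² = 156 × 92.36² = 156 × 8531 = 1331000 N/m.

1330000 N/m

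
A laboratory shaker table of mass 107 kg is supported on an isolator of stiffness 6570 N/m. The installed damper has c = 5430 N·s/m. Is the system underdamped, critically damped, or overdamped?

c_c = 2√(k·m) = 1677 N·s/m; ζ = c/c_c = 5430/1677 = 3.24.
Since ζ > 1 the system is overdamped.

overdamped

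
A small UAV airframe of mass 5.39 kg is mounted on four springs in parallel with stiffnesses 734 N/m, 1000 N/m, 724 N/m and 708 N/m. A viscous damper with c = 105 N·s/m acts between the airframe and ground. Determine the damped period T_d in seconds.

0.283 s

Parallel springs add: k_eq = 734 + 1000 + 724 + 708 = 3166 N/m.
ω_n = √(k_eq/m) = √(3166/5.39) = 24.24 rad/s.
Critical damping c_c = 2√(k_eq·m) = 2√(3166 × 5.39) = 261.3 N·s/m, so ζ = c/c_c = 105/261.3 = 0.4019.
ω_d = ω_n√(1 − ζ²) = 24.24 × √(1 − 0.162) = 22.19 rad/s.
T_d = 2π/ω_d = 0.2831 s.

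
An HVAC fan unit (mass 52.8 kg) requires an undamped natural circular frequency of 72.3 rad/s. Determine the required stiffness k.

276000 N/m

k = m·ω_n² = 52.8 × 72.30² = 52.8 × 5227 = 276000 N/m.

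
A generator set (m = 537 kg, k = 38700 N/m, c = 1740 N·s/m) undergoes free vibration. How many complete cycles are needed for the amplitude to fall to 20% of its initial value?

ζ = c/(2√(km)) = 1740/(2√(38700 × 537)) = 1740/9117 = 0.1908.
Logarithmic decrement δ = 2πζ/√(1 − ζ²) = 2π × 0.1908/√(1 − 0.0364) = 1.222.
x_n/x₀ = e^(−nδ) ≤ 0.2; take ln: n ≥ ln(1/0.2)/δ = 1.609/1.222 = 1.318.
So 2 complete cycles are required.

2 cycles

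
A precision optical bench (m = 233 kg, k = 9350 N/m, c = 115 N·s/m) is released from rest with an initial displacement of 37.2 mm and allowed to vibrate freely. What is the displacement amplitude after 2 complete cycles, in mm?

ζ = c/(2√(km)) = 115/(2√(9350 × 233)) = 115/2952 = 0.03896.
Logarithmic decrement δ = 2πζ/√(1 − ζ²) = 2π × 0.03896/√(1 − 0.00152) = 0.2450.
After n cycles, x_n/x₀ = e^(−nδ), so x_2 = 37.2 × e^(−2 × 0.2450) = 37.2 × 0.6127 = 22.79 mm.

22.8 mm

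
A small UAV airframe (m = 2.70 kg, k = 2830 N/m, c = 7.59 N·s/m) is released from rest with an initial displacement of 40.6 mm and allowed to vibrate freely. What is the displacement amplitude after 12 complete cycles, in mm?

1.53 mm

ζ = c/(2√(km)) = 7.59/(2√(2830 × 2.70)) = 7.59/174.8 = 0.04341.
Logarithmic decrement δ = 2πζ/√(1 − ζ²) = 2π × 0.04341/√(1 − 0.00188) = 0.2730.
After n cycles, x_n/x₀ = e^(−nδ), so x_12 = 40.6 × e^(−12 × 0.2730) = 40.6 × 0.03776 = 1.533 mm.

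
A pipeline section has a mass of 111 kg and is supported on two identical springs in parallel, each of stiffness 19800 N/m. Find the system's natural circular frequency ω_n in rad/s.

18.9 rad/s

Parallel springs add: k_eq = 2 × 19800 = 39600 N/m.
ω_n = √(k_eq/m) = √(39600/111) = √356.8 = 18.89 rad/s.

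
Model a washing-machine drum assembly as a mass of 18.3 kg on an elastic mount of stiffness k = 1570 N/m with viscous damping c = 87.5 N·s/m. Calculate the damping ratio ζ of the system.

0.258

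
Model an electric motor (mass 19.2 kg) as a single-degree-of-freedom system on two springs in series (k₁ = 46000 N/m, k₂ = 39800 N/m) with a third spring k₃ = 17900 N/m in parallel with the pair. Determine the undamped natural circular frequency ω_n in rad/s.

Series pair: k_s = k₁k₂/(k₁+k₂) = (46000)(39800)/(46000 + 39800) = 21340 N/m. In parallel with k₃: k_eq = 21340 + 17900 = 39240 N/m.
ω_n = √(k_eq/m) = √(39240/19.2) = √2044 = 45.21 rad/s.

45.2 rad/s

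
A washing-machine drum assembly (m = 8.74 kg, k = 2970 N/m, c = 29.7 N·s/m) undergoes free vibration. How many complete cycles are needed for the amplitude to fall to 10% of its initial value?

4 cycles

ζ = c/(2√(km)) = 29.7/(2√(2970 × 8.74)) = 29.7/322.2 = 0.09217.
Logarithmic decrement δ = 2πζ/√(1 − ζ²) = 2π × 0.09217/√(1 − 0.00850) = 0.5816.
x_n/x₀ = e^(−nδ) ≤ 0.1; take ln: n ≥ ln(1/0.1)/δ = 2.303/0.5816 = 3.959.
So 4 complete cycles are required.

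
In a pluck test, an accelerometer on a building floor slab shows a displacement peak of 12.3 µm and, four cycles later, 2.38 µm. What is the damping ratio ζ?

0.0652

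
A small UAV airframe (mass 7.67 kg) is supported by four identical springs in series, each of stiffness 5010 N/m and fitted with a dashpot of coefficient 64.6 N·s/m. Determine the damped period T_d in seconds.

Series springs: 1/k_eq = 4/5010, so k_eq = 5010/4 = 1252 N/m.
ω_n = √(k_eq/m) = √(1252/7.67) = 12.78 rad/s.
Critical damping c_c = 2√(k_eq·m) = 2√(1252 × 7.67) = 196.0 N·s/m, so ζ = c/c_c = 64.6/196.0 = 0.3295.
ω_d = ω_n√(1 − ζ²) = 12.78 × √(1 − 0.109) = 12.07 rad/s.
T_d = 2π/ω_d = 0.5208 s.

0.521 s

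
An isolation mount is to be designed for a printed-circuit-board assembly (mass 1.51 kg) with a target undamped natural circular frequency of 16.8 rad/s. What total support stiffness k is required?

426 N/m

k = m·ω_n² = 1.51 × 16.80² = 1.51 × 282.2 = 426.2 N/m.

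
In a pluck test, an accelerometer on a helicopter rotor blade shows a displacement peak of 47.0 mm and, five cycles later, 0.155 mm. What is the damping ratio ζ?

Logarithmic decrement δ = (1/n)·ln(x₀/x_n) = (1/5)·ln(47.0/0.155) = (1/5)·ln(303.2) = 1.143.
ζ = δ/√(4π² + δ²) = 1.143/√(39.48 + 1.31) = 1.143/6.386 = 0.1790.

0.179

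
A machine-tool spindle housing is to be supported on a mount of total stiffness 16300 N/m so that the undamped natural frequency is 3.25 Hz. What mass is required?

ω_n = 2πf_n = 2π × 3.25 = 20.42 rad/s.
m = k/ω_n² = 16300/20.42² = 16300/417.0 = 39.09 kg.

39.1 kg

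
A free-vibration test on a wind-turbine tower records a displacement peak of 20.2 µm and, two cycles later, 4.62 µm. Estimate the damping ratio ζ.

Logarithmic decrement δ = (1/n)·ln(x₀/x_n) = (1/2)·ln(20.2/4.62) = (1/2)·ln(4.372) = 0.7376.
ζ = δ/√(4π² + δ²) = 0.7376/√(39.48 + 0.544) = 0.7376/6.326 = 0.1166.

0.117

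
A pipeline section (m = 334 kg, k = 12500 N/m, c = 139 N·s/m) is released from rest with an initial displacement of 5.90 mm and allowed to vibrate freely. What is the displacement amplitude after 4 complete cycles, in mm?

ζ = c/(2√(km)) = 139/(2√(12500 × 334)) = 139/4087 = 0.03401.
Logarithmic decrement δ = 2πζ/√(1 − ζ²) = 2π × 0.03401/√(1 − 0.00116) = 0.2138.
After n cycles, x_n/x₀ = e^(−nδ), so x_4 = 5.90 × e^(−4 × 0.2138) = 5.90 × 0.4251 = 2.508 mm.

2.51 mm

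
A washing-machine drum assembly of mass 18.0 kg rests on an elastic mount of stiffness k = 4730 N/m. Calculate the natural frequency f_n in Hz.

ω_n = √(k/m) = √(4730/18.0) = √262.8 = 16.21 rad/s.
f_n = ω_n/(2π) = 16.21/6.283 = 2.580 Hz.

2.58 Hz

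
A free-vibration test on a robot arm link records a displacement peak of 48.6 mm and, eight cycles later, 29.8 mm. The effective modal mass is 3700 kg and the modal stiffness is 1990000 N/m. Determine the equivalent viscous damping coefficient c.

1670 N·s/m

Logarithmic decrement δ = (1/n)·ln(x₀/x_n) = (1/8)·ln(48.6/29.8) = (1/8)·ln(1.631) = 0.06114.
ζ = δ/√(4π² + δ²) = 0.06114/√(39.48 + 0.00374) = 0.06114/6.283 = 0.009730.
c = ζ · 2√(km) = 0.009730 × 2√(1990000 × 3700) = 0.009730 × 171600 = 1670 N·s/m.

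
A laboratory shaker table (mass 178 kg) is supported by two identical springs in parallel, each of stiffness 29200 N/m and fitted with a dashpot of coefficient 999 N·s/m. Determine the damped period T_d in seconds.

Parallel springs add: k_eq = 2 × 29200 = 58400 N/m.
ω_n = √(k_eq/m) = √(58400/178) = 18.11 rad/s.
Critical damping c_c = 2√(k_eq·m) = 2√(58400 × 178) = 6448 N·s/m, so ζ = c/c_c = 999/6448 = 0.1549.
ω_d = ω_n√(1 − ζ²) = 18.11 × √(1 − 0.0240) = 17.89 rad/s.
T_d = 2π/ω_d = 0.3511 s.

0.351 s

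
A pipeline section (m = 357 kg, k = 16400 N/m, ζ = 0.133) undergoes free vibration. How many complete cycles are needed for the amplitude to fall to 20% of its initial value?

2 cycles

Logarithmic decrement δ = 2πζ/√(1 − ζ²) = 2π × 0.1330/√(1 − 0.0177) = 0.8432.
x_n/x₀ = e^(−nδ) ≤ 0.2; take ln: n ≥ ln(1/0.2)/δ = 1.609/0.8432 = 1.909.
So 2 complete cycles are required.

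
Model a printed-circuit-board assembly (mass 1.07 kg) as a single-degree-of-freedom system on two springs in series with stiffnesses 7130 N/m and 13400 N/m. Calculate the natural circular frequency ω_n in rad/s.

65.9 rad/s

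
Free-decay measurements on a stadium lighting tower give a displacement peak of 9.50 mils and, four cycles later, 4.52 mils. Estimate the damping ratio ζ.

Logarithmic decrement δ = (1/n)·ln(x₀/x_n) = (1/4)·ln(9.50/4.52) = (1/4)·ln(2.102) = 0.1857.
ζ = δ/√(4π² + δ²) = 0.1857/√(39.48 + 0.0345) = 0.1857/6.286 = 0.02954.

0.0295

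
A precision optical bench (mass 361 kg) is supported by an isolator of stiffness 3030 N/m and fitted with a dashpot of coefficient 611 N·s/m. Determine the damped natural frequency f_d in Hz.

0.441 Hz

ω_n = √(k/m) = √(3030/361) = 2.897 rad/s.
Critical damping c_c = 2√(k·m) = 2√(3030 × 361) = 2092 N·s/m, so ζ = c/c_c = 611/2092 = 0.2921.
ω_d = ω_n√(1 − ζ²) = 2.897 × √(1 − 0.0853) = 2.771 rad/s.
f_d = ω_d/(2π) = 0.4410 Hz.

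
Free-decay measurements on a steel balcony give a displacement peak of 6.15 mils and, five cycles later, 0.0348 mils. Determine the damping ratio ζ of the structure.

0.163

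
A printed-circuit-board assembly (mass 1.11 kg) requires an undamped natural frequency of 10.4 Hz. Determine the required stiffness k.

4740 N/m

ω_n = 2πf_n = 2π × 10.4 = 65.35 rad/s.
k = m·ω_n² = 1.11 × 65.35² = 1.11 × 4270 = 4740 N/m.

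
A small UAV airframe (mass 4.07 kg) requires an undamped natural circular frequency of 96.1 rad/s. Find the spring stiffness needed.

37600 N/m

k = m·ω_n² = 4.07 × 96.10² = 4.07 × 9235 = 37590 N/m.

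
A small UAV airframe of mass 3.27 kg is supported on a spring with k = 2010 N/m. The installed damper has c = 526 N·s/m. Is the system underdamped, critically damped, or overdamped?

overdamped

c_c = 2√(k·m) = 162.1 N·s/m; ζ = c/c_c = 526/162.1 = 3.24.
Since ζ > 1 the system is overdamped.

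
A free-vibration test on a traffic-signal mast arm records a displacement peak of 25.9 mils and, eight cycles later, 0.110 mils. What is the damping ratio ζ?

0.108

Logarithmic decrement δ = (1/n)·ln(x₀/x_n) = (1/8)·ln(25.9/0.110) = (1/8)·ln(235.5) = 0.6827.
ζ = δ/√(4π² + δ²) = 0.6827/√(39.48 + 0.466) = 0.6827/6.320 = 0.1080.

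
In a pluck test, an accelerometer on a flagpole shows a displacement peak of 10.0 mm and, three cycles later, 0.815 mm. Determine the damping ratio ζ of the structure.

Logarithmic decrement δ = (1/n)·ln(x₀/x_n) = (1/3)·ln(10.0/0.815) = (1/3)·ln(12.27) = 0.8357.
ζ = δ/√(4π² + δ²) = 0.8357/√(39.48 + 0.698) = 0.8357/6.339 = 0.1318.

0.132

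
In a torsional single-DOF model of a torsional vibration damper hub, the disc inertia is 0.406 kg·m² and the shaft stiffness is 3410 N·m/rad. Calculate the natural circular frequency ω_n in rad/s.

91.6 rad/s

ω_n = √(k_t/J) = √(3410/0.406) = √8399 = 91.65 rad/s.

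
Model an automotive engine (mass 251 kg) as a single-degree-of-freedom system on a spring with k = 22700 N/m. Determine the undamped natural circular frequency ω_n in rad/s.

ω_n = √(k/m) = √(22700/251) = √90.44 = 9.510 rad/s.

9.51 rad/s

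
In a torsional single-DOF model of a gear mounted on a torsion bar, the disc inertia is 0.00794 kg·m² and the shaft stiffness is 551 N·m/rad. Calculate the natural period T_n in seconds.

0.0239 s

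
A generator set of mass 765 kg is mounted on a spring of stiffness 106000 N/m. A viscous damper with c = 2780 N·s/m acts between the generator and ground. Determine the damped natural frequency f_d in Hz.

1.85 Hz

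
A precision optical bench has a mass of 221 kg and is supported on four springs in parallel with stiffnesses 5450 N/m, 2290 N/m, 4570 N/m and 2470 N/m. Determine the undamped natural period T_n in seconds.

Parallel springs add: k_eq = 5450 + 2290 + 4570 + 2470 = 14780 N/m.
ω_n = √(k_eq/m) = √(14780/221) = √66.88 = 8.178 rad/s.
T_n = 2π/ω_n = 6.283/8.178 = 0.7683 s.

0.768 s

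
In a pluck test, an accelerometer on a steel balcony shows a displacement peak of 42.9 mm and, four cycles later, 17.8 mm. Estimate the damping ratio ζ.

0.0350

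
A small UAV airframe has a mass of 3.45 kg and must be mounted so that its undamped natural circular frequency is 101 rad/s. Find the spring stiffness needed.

k = m·ω_n² = 3.45 × 101.0² = 3.45 × 10200 = 35190 N/m.

35200 N/m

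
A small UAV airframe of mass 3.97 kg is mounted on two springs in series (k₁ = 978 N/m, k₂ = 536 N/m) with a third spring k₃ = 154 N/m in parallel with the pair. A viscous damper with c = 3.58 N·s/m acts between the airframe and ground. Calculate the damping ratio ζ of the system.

Series pair: k_s = k₁k₂/(k₁+k₂) = (978)(536)/(978 + 536) = 346.2 N/m. In parallel with k₃: k_eq = 346.2 + 154 = 500.2 N/m.
ω_n = √(k_eq/m) = √(500.2/3.97) = 11.23 rad/s.
Critical damping c_c = 2√(k_eq·m) = 2√(500.2 × 3.97) = 89.13 N·s/m, so ζ = c/c_c = 3.58/89.13 = 0.04017.

0.0402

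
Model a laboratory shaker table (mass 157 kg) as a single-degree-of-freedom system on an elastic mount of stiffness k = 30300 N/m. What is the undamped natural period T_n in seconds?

ω_n = √(k/m) = √(30300/157) = √193.0 = 13.89 rad/s.
T_n = 2π/ω_n = 6.283/13.89 = 0.4523 s.

0.452 s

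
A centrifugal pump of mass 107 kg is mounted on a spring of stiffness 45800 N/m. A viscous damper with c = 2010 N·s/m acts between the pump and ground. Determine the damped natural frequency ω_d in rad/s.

ω_n = √(k/m) = √(45800/107) = 20.69 rad/s.
Critical damping c_c = 2√(k·m) = 2√(45800 × 107) = 4427 N·s/m, so ζ = c/c_c = 2010/4427 = 0.4540.
ω_d = ω_n√(1 − ζ²) = 20.69 × √(1 − 0.206) = 18.43 rad/s.

18.4 rad/s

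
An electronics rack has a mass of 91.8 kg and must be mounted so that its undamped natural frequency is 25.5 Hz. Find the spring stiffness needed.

ω_n = 2πf_n = 2π × 25.5 = 160.2 rad/s.
k = m·ω_n² = 91.8 × 160.2² = 91.8 × 25670 = 2357000 N/m.

2360000 N/m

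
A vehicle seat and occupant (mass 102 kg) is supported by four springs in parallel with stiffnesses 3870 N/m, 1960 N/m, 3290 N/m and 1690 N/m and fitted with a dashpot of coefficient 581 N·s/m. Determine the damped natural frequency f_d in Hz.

1.57 Hz

Parallel springs add: k_eq = 3870 + 1960 + 3290 + 1690 = 10810 N/m.
ω_n = √(k_eq/m) = √(10810/102) = 10.29 rad/s.
Critical damping c_c = 2√(k_eq·m) = 2√(10810 × 102) = 2100 N·s/m, so ζ = c/c_c = 581/2100 = 0.2767.
ω_d = ω_n√(1 − ζ²) = 10.29 × √(1 − 0.0765) = 9.893 rad/s.
f_d = ω_d/(2π) = 1.575 Hz.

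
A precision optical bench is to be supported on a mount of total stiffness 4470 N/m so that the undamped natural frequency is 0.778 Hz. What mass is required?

ω_n = 2πf_n = 2π × 0.778 = 4.888 rad/s.
m = k/ω_n² = 4470/4.888² = 4470/23.90 = 187.1 kg.

187 kg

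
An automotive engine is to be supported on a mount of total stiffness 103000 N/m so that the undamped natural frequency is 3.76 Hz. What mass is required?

ω_n = 2πf_n = 2π × 3.76 = 23.62 rad/s.
m = k/ω_n² = 103000/23.62² = 103000/558.1 = 184.5 kg.

185 kg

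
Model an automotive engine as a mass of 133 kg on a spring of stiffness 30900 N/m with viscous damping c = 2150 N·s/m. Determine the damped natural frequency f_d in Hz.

ω_n = √(k/m) = √(30900/133) = 15.24 rad/s.
Critical damping c_c = 2√(k·m) = 2√(30900 × 133) = 4054 N·s/m, so ζ = c/c_c = 2150/4054 = 0.5303.
ω_d = ω_n√(1 − ζ²) = 15.24 × √(1 − 0.281) = 12.92 rad/s.
f_d = ω_d/(2π) = 2.057 Hz.

2.06 Hz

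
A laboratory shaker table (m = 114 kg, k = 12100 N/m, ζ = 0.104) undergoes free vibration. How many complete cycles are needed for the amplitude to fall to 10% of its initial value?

Logarithmic decrement δ = 2πζ/√(1 − ζ²) = 2π × 0.1040/√(1 − 0.0108) = 0.6570.
x_n/x₀ = e^(−nδ) ≤ 0.1; take ln: n ≥ ln(1/0.1)/δ = 2.303/0.6570 = 3.505.
So 4 complete cycles are required.

4 cycles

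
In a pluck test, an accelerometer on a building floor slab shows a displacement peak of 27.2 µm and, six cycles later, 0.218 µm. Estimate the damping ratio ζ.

Logarithmic decrement δ = (1/n)·ln(x₀/x_n) = (1/6)·ln(27.2/0.218) = (1/6)·ln(124.8) = 0.8044.
ζ = δ/√(4π² + δ²) = 0.8044/√(39.48 + 0.647) = 0.8044/6.334 = 0.1270.

0.127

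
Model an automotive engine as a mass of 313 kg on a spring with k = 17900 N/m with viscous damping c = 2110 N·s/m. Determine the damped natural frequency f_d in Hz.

1.08 Hz

ω_n = √(k/m) = √(17900/313) = 7.562 rad/s.
Critical damping c_c = 2√(k·m) = 2√(17900 × 313) = 4734 N·s/m, so ζ = c/c_c = 2110/4734 = 0.4457.
ω_d = ω_n√(1 − ζ²) = 7.562 × √(1 − 0.199) = 6.770 rad/s.
f_d = ω_d/(2π) = 1.077 Hz.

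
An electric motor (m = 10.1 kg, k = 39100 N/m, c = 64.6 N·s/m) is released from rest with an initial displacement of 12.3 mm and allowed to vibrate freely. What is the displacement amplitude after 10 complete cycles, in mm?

0.485 mm

ζ = c/(2√(km)) = 64.6/(2√(39100 × 10.1)) = 64.6/1257 = 0.05140.
Logarithmic decrement δ = 2πζ/√(1 − ζ²) = 2π × 0.05140/√(1 − 0.00264) = 0.3234.
After n cycles, x_n/x₀ = e^(−nδ), so x_10 = 12.3 × e^(−10 × 0.3234) = 12.3 × 0.03941 = 0.4847 mm.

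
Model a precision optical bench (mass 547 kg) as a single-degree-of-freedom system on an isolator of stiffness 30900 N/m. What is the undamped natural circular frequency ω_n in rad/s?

ω_n = √(k/m) = √(30900/547) = √56.49 = 7.516 rad/s.

7.52 rad/s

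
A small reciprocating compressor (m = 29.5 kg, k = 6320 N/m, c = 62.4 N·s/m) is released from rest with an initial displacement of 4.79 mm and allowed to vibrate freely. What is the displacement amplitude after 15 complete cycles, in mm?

ζ = c/(2√(km)) = 62.4/(2√(6320 × 29.5)) = 62.4/863.6 = 0.07226.
Logarithmic decrement δ = 2πζ/√(1 − ζ²) = 2π × 0.07226/√(1 − 0.00522) = 0.4552.
After n cycles, x_n/x₀ = e^(−nδ), so x_15 = 4.79 × e^(−15 × 0.4552) = 4.79 × 0.001083 = 0.005188 mm.

0.00519 mm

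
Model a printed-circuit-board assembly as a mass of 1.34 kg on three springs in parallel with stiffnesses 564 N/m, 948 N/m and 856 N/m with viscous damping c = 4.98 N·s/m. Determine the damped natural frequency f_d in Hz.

6.68 Hz

Parallel springs add: k_eq = 564 + 948 + 856 = 2368 N/m.
ω_n = √(k_eq/m) = √(2368/1.34) = 42.04 rad/s.
Critical damping c_c = 2√(k_eq·m) = 2√(2368 × 1.34) = 112.7 N·s/m, so ζ = c/c_c = 4.98/112.7 = 0.04420.
ω_d = ω_n√(1 − ζ²) = 42.04 × √(1 − 0.00195) = 42.00 rad/s.
f_d = ω_d/(2π) = 6.684 Hz.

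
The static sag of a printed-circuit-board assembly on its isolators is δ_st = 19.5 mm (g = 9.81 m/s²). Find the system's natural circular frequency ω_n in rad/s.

22.4 rad/s

ω_n = √(g/δ_st) = √(9.81/0.0195) = √503.1 = 22.43 rad/s.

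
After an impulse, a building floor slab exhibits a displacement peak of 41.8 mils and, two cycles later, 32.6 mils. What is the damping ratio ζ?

0.0198

Logarithmic decrement δ = (1/n)·ln(x₀/x_n) = (1/2)·ln(41.8/32.6) = (1/2)·ln(1.282) = 0.1243.
ζ = δ/√(4π² + δ²) = 0.1243/√(39.48 + 0.0154) = 0.1243/6.284 = 0.01978.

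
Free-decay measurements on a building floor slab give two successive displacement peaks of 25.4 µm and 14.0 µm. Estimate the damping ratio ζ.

0.0944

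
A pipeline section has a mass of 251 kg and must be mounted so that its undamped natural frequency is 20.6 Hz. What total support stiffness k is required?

4210000 N/m

ω_n = 2πf_n = 2π × 20.6 = 129.4 rad/s.
k = m·ω_n² = 251 × 129.4² = 251 × 16750 = 4205000 N/m.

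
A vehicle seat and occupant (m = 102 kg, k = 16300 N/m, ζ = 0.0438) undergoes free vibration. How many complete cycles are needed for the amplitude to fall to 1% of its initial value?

Logarithmic decrement δ = 2πζ/√(1 − ζ²) = 2π × 0.04380/√(1 − 0.00192) = 0.2755.
x_n/x₀ = e^(−nδ) ≤ 0.01; take ln: n ≥ ln(1/0.01)/δ = 4.605/0.2755 = 16.72.
So 17 complete cycles are required.

17 cycles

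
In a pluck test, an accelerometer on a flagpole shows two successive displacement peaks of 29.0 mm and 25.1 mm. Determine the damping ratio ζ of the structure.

0.0230

Logarithmic decrement δ = (1/n)·ln(x₀/x_n) = (1/1)·ln(29.0/25.1) = (1/1)·ln(1.155) = 0.1444.
ζ = δ/√(4π² + δ²) = 0.1444/√(39.48 + 0.0209) = 0.1444/6.285 = 0.02298.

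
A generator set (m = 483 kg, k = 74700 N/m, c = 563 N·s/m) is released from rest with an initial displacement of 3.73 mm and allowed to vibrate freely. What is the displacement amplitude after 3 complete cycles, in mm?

1.54 mm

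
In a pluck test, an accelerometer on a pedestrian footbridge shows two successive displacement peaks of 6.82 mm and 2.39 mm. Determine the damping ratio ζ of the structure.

0.165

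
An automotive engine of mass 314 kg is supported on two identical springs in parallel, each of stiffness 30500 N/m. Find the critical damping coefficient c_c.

8750 N·s/m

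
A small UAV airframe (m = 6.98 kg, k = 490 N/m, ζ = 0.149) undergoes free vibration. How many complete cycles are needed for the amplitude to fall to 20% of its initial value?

2 cycles

Logarithmic decrement δ = 2πζ/√(1 − ζ²) = 2π × 0.1490/√(1 − 0.0222) = 0.9468.
x_n/x₀ = e^(−nδ) ≤ 0.2; take ln: n ≥ ln(1/0.2)/δ = 1.609/0.9468 = 1.700.
So 2 complete cycles are required.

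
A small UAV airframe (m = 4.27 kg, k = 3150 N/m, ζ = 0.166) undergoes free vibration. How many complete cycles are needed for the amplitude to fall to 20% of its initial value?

Logarithmic decrement δ = 2πζ/√(1 − ζ²) = 2π × 0.1660/√(1 − 0.0276) = 1.058.
x_n/x₀ = e^(−nδ) ≤ 0.2; take ln: n ≥ ln(1/0.2)/δ = 1.609/1.058 = 1.522.
So 2 complete cycles are required.

2 cycles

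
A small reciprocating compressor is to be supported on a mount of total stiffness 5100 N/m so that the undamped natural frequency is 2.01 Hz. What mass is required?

32.0 kg

ω_n = 2πf_n = 2π × 2.01 = 12.63 rad/s.
m = k/ω_n² = 5100/12.63² = 5100/159.5 = 31.98 kg.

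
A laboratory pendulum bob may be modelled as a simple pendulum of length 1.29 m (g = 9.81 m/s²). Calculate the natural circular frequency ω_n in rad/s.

2.76 rad/s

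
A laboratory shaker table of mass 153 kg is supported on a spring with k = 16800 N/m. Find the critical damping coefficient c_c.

c_c = 2√(k·m) = 2√(16800 × 153) = 2 × 1603 = 3206 N·s/m.

3210 N·s/m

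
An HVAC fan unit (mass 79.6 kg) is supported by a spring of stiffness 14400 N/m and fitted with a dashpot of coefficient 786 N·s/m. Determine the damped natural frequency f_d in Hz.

1.99 Hz

ω_n = √(k/m) = √(14400/79.6) = 13.45 rad/s.
Critical damping c_c = 2√(k·m) = 2√(14400 × 79.6) = 2141 N·s/m, so ζ = c/c_c = 786/2141 = 0.3671.
ω_d = ω_n√(1 − ζ²) = 13.45 × √(1 − 0.135) = 12.51 rad/s.
f_d = ω_d/(2π) = 1.991 Hz.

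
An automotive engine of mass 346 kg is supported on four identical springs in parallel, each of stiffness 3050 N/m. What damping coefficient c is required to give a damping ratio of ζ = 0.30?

1230 N·s/m

Parallel springs add: k_eq = 4 × 3050 = 12200 N/m.
c_c = 2√(k_eq·m) = 2√(12200 × 346) = 4109 N·s/m.
c = ζ·c_c = 0.30 × 4109 = 1233 N·s/m.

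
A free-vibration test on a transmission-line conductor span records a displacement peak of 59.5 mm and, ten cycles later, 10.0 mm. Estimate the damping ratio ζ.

Logarithmic decrement δ = (1/n)·ln(x₀/x_n) = (1/10)·ln(59.5/10.0) = (1/10)·ln(5.950) = 0.1783.
ζ = δ/√(4π² + δ²) = 0.1783/√(39.48 + 0.0318) = 0.1783/6.286 = 0.02837.

0.0284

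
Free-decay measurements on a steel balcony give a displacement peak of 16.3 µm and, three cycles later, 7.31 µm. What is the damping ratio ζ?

0.0425

Logarithmic decrement δ = (1/n)·ln(x₀/x_n) = (1/3)·ln(16.3/7.31) = (1/3)·ln(2.230) = 0.2673.
ζ = δ/√(4π² + δ²) = 0.2673/√(39.48 + 0.0715) = 0.2673/6.289 = 0.04250.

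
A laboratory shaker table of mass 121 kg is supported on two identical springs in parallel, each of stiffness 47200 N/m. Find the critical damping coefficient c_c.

Parallel springs add: k_eq = 2 × 47200 = 94400 N/m.
c_c = 2√(k_eq·m) = 2√(94400 × 121) = 2 × 3380 = 6759 N·s/m.

6760 N·s/m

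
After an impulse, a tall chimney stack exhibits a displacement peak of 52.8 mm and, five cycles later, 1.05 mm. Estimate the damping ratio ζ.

Logarithmic decrement δ = (1/n)·ln(x₀/x_n) = (1/5)·ln(52.8/1.05) = (1/5)·ln(50.29) = 0.7835.
ζ = δ/√(4π² + δ²) = 0.7835/√(39.48 + 0.614) = 0.7835/6.332 = 0.1237.

0.124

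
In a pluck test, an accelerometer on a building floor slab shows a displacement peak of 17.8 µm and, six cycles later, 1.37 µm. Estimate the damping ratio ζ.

Logarithmic decrement δ = (1/n)·ln(x₀/x_n) = (1/6)·ln(17.8/1.37) = (1/6)·ln(12.99) = 0.4274.
ζ = δ/√(4π² + δ²) = 0.4274/√(39.48 + 0.183) = 0.4274/6.298 = 0.06787.

0.0679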